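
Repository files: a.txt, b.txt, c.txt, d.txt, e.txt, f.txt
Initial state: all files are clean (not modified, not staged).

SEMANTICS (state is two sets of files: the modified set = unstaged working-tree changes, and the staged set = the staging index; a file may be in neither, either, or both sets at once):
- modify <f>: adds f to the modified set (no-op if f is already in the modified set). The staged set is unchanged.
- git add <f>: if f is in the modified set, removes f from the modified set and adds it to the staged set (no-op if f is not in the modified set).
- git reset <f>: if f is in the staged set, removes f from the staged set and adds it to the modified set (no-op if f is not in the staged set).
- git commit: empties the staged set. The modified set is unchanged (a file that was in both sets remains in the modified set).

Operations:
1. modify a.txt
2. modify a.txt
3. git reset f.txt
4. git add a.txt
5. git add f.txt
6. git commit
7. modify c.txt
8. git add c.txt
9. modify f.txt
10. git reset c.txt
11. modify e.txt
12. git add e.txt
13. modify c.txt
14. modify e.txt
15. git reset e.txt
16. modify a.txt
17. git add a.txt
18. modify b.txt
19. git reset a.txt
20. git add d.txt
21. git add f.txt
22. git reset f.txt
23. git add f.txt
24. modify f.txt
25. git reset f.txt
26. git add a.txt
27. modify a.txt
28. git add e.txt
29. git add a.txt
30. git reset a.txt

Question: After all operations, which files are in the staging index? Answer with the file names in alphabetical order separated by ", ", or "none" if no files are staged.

Answer: e.txt

Derivation:
After op 1 (modify a.txt): modified={a.txt} staged={none}
After op 2 (modify a.txt): modified={a.txt} staged={none}
After op 3 (git reset f.txt): modified={a.txt} staged={none}
After op 4 (git add a.txt): modified={none} staged={a.txt}
After op 5 (git add f.txt): modified={none} staged={a.txt}
After op 6 (git commit): modified={none} staged={none}
After op 7 (modify c.txt): modified={c.txt} staged={none}
After op 8 (git add c.txt): modified={none} staged={c.txt}
After op 9 (modify f.txt): modified={f.txt} staged={c.txt}
After op 10 (git reset c.txt): modified={c.txt, f.txt} staged={none}
After op 11 (modify e.txt): modified={c.txt, e.txt, f.txt} staged={none}
After op 12 (git add e.txt): modified={c.txt, f.txt} staged={e.txt}
After op 13 (modify c.txt): modified={c.txt, f.txt} staged={e.txt}
After op 14 (modify e.txt): modified={c.txt, e.txt, f.txt} staged={e.txt}
After op 15 (git reset e.txt): modified={c.txt, e.txt, f.txt} staged={none}
After op 16 (modify a.txt): modified={a.txt, c.txt, e.txt, f.txt} staged={none}
After op 17 (git add a.txt): modified={c.txt, e.txt, f.txt} staged={a.txt}
After op 18 (modify b.txt): modified={b.txt, c.txt, e.txt, f.txt} staged={a.txt}
After op 19 (git reset a.txt): modified={a.txt, b.txt, c.txt, e.txt, f.txt} staged={none}
After op 20 (git add d.txt): modified={a.txt, b.txt, c.txt, e.txt, f.txt} staged={none}
After op 21 (git add f.txt): modified={a.txt, b.txt, c.txt, e.txt} staged={f.txt}
After op 22 (git reset f.txt): modified={a.txt, b.txt, c.txt, e.txt, f.txt} staged={none}
After op 23 (git add f.txt): modified={a.txt, b.txt, c.txt, e.txt} staged={f.txt}
After op 24 (modify f.txt): modified={a.txt, b.txt, c.txt, e.txt, f.txt} staged={f.txt}
After op 25 (git reset f.txt): modified={a.txt, b.txt, c.txt, e.txt, f.txt} staged={none}
After op 26 (git add a.txt): modified={b.txt, c.txt, e.txt, f.txt} staged={a.txt}
After op 27 (modify a.txt): modified={a.txt, b.txt, c.txt, e.txt, f.txt} staged={a.txt}
After op 28 (git add e.txt): modified={a.txt, b.txt, c.txt, f.txt} staged={a.txt, e.txt}
After op 29 (git add a.txt): modified={b.txt, c.txt, f.txt} staged={a.txt, e.txt}
After op 30 (git reset a.txt): modified={a.txt, b.txt, c.txt, f.txt} staged={e.txt}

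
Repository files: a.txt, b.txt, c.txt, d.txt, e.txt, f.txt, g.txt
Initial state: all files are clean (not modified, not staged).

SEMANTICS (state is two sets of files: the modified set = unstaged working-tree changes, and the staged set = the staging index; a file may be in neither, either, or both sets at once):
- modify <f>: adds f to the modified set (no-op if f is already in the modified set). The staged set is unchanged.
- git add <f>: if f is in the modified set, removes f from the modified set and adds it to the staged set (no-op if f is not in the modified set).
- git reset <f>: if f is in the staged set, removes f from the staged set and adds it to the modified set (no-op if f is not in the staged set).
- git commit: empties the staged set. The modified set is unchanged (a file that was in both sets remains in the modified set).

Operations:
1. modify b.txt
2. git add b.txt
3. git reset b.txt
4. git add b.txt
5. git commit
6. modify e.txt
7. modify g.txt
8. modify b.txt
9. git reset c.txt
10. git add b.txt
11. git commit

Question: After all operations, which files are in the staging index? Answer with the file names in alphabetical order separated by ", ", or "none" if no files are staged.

After op 1 (modify b.txt): modified={b.txt} staged={none}
After op 2 (git add b.txt): modified={none} staged={b.txt}
After op 3 (git reset b.txt): modified={b.txt} staged={none}
After op 4 (git add b.txt): modified={none} staged={b.txt}
After op 5 (git commit): modified={none} staged={none}
After op 6 (modify e.txt): modified={e.txt} staged={none}
After op 7 (modify g.txt): modified={e.txt, g.txt} staged={none}
After op 8 (modify b.txt): modified={b.txt, e.txt, g.txt} staged={none}
After op 9 (git reset c.txt): modified={b.txt, e.txt, g.txt} staged={none}
After op 10 (git add b.txt): modified={e.txt, g.txt} staged={b.txt}
After op 11 (git commit): modified={e.txt, g.txt} staged={none}

Answer: none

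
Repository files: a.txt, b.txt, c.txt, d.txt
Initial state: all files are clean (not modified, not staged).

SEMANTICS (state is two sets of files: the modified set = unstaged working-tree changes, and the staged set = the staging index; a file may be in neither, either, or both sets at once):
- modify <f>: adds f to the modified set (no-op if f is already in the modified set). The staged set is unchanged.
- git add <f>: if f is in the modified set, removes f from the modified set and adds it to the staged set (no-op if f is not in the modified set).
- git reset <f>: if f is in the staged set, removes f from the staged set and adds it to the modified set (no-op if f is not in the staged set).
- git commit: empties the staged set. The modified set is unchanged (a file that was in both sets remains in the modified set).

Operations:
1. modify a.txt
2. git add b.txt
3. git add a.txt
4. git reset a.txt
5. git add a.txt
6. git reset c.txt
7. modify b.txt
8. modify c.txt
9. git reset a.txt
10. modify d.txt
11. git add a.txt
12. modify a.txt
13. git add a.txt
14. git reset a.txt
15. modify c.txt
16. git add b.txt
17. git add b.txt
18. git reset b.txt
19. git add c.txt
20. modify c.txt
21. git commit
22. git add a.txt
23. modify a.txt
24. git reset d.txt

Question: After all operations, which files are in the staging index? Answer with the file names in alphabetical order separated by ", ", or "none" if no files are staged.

After op 1 (modify a.txt): modified={a.txt} staged={none}
After op 2 (git add b.txt): modified={a.txt} staged={none}
After op 3 (git add a.txt): modified={none} staged={a.txt}
After op 4 (git reset a.txt): modified={a.txt} staged={none}
After op 5 (git add a.txt): modified={none} staged={a.txt}
After op 6 (git reset c.txt): modified={none} staged={a.txt}
After op 7 (modify b.txt): modified={b.txt} staged={a.txt}
After op 8 (modify c.txt): modified={b.txt, c.txt} staged={a.txt}
After op 9 (git reset a.txt): modified={a.txt, b.txt, c.txt} staged={none}
After op 10 (modify d.txt): modified={a.txt, b.txt, c.txt, d.txt} staged={none}
After op 11 (git add a.txt): modified={b.txt, c.txt, d.txt} staged={a.txt}
After op 12 (modify a.txt): modified={a.txt, b.txt, c.txt, d.txt} staged={a.txt}
After op 13 (git add a.txt): modified={b.txt, c.txt, d.txt} staged={a.txt}
After op 14 (git reset a.txt): modified={a.txt, b.txt, c.txt, d.txt} staged={none}
After op 15 (modify c.txt): modified={a.txt, b.txt, c.txt, d.txt} staged={none}
After op 16 (git add b.txt): modified={a.txt, c.txt, d.txt} staged={b.txt}
After op 17 (git add b.txt): modified={a.txt, c.txt, d.txt} staged={b.txt}
After op 18 (git reset b.txt): modified={a.txt, b.txt, c.txt, d.txt} staged={none}
After op 19 (git add c.txt): modified={a.txt, b.txt, d.txt} staged={c.txt}
After op 20 (modify c.txt): modified={a.txt, b.txt, c.txt, d.txt} staged={c.txt}
After op 21 (git commit): modified={a.txt, b.txt, c.txt, d.txt} staged={none}
After op 22 (git add a.txt): modified={b.txt, c.txt, d.txt} staged={a.txt}
After op 23 (modify a.txt): modified={a.txt, b.txt, c.txt, d.txt} staged={a.txt}
After op 24 (git reset d.txt): modified={a.txt, b.txt, c.txt, d.txt} staged={a.txt}

Answer: a.txt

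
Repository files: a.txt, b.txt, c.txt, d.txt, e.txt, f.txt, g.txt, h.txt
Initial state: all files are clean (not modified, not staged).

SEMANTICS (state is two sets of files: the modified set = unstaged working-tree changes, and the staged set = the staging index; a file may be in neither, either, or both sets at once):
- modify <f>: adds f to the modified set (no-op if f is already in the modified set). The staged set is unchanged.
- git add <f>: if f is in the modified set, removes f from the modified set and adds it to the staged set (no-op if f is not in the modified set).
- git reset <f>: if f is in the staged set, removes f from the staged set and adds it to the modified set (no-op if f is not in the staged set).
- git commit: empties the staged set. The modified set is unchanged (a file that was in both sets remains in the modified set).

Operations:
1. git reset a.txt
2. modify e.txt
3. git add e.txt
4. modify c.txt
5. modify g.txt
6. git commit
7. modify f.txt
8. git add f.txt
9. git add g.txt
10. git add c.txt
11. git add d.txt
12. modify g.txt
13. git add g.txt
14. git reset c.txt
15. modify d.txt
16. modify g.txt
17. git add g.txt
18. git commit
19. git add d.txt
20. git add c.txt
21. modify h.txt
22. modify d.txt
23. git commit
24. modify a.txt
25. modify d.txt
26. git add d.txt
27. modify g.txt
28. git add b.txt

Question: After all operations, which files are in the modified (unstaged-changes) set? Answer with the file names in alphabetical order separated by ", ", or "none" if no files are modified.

After op 1 (git reset a.txt): modified={none} staged={none}
After op 2 (modify e.txt): modified={e.txt} staged={none}
After op 3 (git add e.txt): modified={none} staged={e.txt}
After op 4 (modify c.txt): modified={c.txt} staged={e.txt}
After op 5 (modify g.txt): modified={c.txt, g.txt} staged={e.txt}
After op 6 (git commit): modified={c.txt, g.txt} staged={none}
After op 7 (modify f.txt): modified={c.txt, f.txt, g.txt} staged={none}
After op 8 (git add f.txt): modified={c.txt, g.txt} staged={f.txt}
After op 9 (git add g.txt): modified={c.txt} staged={f.txt, g.txt}
After op 10 (git add c.txt): modified={none} staged={c.txt, f.txt, g.txt}
After op 11 (git add d.txt): modified={none} staged={c.txt, f.txt, g.txt}
After op 12 (modify g.txt): modified={g.txt} staged={c.txt, f.txt, g.txt}
After op 13 (git add g.txt): modified={none} staged={c.txt, f.txt, g.txt}
After op 14 (git reset c.txt): modified={c.txt} staged={f.txt, g.txt}
After op 15 (modify d.txt): modified={c.txt, d.txt} staged={f.txt, g.txt}
After op 16 (modify g.txt): modified={c.txt, d.txt, g.txt} staged={f.txt, g.txt}
After op 17 (git add g.txt): modified={c.txt, d.txt} staged={f.txt, g.txt}
After op 18 (git commit): modified={c.txt, d.txt} staged={none}
After op 19 (git add d.txt): modified={c.txt} staged={d.txt}
After op 20 (git add c.txt): modified={none} staged={c.txt, d.txt}
After op 21 (modify h.txt): modified={h.txt} staged={c.txt, d.txt}
After op 22 (modify d.txt): modified={d.txt, h.txt} staged={c.txt, d.txt}
After op 23 (git commit): modified={d.txt, h.txt} staged={none}
After op 24 (modify a.txt): modified={a.txt, d.txt, h.txt} staged={none}
After op 25 (modify d.txt): modified={a.txt, d.txt, h.txt} staged={none}
After op 26 (git add d.txt): modified={a.txt, h.txt} staged={d.txt}
After op 27 (modify g.txt): modified={a.txt, g.txt, h.txt} staged={d.txt}
After op 28 (git add b.txt): modified={a.txt, g.txt, h.txt} staged={d.txt}

Answer: a.txt, g.txt, h.txt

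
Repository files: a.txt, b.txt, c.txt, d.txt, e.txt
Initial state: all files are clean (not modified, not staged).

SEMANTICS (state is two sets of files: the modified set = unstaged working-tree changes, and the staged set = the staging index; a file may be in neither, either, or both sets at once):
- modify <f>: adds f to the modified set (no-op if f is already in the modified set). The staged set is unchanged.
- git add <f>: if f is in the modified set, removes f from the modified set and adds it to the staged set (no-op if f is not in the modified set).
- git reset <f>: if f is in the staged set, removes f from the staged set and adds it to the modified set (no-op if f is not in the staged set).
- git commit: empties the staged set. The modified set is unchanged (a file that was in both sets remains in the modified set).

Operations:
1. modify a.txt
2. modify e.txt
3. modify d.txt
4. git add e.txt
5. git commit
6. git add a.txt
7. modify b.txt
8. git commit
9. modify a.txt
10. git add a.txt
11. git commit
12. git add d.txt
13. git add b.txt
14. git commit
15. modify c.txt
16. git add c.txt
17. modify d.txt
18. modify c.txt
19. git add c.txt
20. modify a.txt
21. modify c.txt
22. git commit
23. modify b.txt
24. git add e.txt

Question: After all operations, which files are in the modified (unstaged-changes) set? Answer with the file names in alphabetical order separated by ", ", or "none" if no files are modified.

After op 1 (modify a.txt): modified={a.txt} staged={none}
After op 2 (modify e.txt): modified={a.txt, e.txt} staged={none}
After op 3 (modify d.txt): modified={a.txt, d.txt, e.txt} staged={none}
After op 4 (git add e.txt): modified={a.txt, d.txt} staged={e.txt}
After op 5 (git commit): modified={a.txt, d.txt} staged={none}
After op 6 (git add a.txt): modified={d.txt} staged={a.txt}
After op 7 (modify b.txt): modified={b.txt, d.txt} staged={a.txt}
After op 8 (git commit): modified={b.txt, d.txt} staged={none}
After op 9 (modify a.txt): modified={a.txt, b.txt, d.txt} staged={none}
After op 10 (git add a.txt): modified={b.txt, d.txt} staged={a.txt}
After op 11 (git commit): modified={b.txt, d.txt} staged={none}
After op 12 (git add d.txt): modified={b.txt} staged={d.txt}
After op 13 (git add b.txt): modified={none} staged={b.txt, d.txt}
After op 14 (git commit): modified={none} staged={none}
After op 15 (modify c.txt): modified={c.txt} staged={none}
After op 16 (git add c.txt): modified={none} staged={c.txt}
After op 17 (modify d.txt): modified={d.txt} staged={c.txt}
After op 18 (modify c.txt): modified={c.txt, d.txt} staged={c.txt}
After op 19 (git add c.txt): modified={d.txt} staged={c.txt}
After op 20 (modify a.txt): modified={a.txt, d.txt} staged={c.txt}
After op 21 (modify c.txt): modified={a.txt, c.txt, d.txt} staged={c.txt}
After op 22 (git commit): modified={a.txt, c.txt, d.txt} staged={none}
After op 23 (modify b.txt): modified={a.txt, b.txt, c.txt, d.txt} staged={none}
After op 24 (git add e.txt): modified={a.txt, b.txt, c.txt, d.txt} staged={none}

Answer: a.txt, b.txt, c.txt, d.txt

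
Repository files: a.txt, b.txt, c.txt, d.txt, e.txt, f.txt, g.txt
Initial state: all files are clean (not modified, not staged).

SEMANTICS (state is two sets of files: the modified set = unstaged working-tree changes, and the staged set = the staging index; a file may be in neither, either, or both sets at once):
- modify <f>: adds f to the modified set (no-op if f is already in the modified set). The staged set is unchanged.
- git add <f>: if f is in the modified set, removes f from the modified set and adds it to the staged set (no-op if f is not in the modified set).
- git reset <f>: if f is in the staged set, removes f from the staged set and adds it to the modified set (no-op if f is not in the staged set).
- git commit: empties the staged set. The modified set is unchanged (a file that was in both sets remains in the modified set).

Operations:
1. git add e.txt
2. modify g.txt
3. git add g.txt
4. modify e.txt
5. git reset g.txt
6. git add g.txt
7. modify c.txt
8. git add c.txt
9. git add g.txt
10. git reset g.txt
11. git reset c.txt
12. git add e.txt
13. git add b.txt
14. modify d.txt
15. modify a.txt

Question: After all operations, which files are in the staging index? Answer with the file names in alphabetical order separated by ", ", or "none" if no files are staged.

Answer: e.txt

Derivation:
After op 1 (git add e.txt): modified={none} staged={none}
After op 2 (modify g.txt): modified={g.txt} staged={none}
After op 3 (git add g.txt): modified={none} staged={g.txt}
After op 4 (modify e.txt): modified={e.txt} staged={g.txt}
After op 5 (git reset g.txt): modified={e.txt, g.txt} staged={none}
After op 6 (git add g.txt): modified={e.txt} staged={g.txt}
After op 7 (modify c.txt): modified={c.txt, e.txt} staged={g.txt}
After op 8 (git add c.txt): modified={e.txt} staged={c.txt, g.txt}
After op 9 (git add g.txt): modified={e.txt} staged={c.txt, g.txt}
After op 10 (git reset g.txt): modified={e.txt, g.txt} staged={c.txt}
After op 11 (git reset c.txt): modified={c.txt, e.txt, g.txt} staged={none}
After op 12 (git add e.txt): modified={c.txt, g.txt} staged={e.txt}
After op 13 (git add b.txt): modified={c.txt, g.txt} staged={e.txt}
After op 14 (modify d.txt): modified={c.txt, d.txt, g.txt} staged={e.txt}
After op 15 (modify a.txt): modified={a.txt, c.txt, d.txt, g.txt} staged={e.txt}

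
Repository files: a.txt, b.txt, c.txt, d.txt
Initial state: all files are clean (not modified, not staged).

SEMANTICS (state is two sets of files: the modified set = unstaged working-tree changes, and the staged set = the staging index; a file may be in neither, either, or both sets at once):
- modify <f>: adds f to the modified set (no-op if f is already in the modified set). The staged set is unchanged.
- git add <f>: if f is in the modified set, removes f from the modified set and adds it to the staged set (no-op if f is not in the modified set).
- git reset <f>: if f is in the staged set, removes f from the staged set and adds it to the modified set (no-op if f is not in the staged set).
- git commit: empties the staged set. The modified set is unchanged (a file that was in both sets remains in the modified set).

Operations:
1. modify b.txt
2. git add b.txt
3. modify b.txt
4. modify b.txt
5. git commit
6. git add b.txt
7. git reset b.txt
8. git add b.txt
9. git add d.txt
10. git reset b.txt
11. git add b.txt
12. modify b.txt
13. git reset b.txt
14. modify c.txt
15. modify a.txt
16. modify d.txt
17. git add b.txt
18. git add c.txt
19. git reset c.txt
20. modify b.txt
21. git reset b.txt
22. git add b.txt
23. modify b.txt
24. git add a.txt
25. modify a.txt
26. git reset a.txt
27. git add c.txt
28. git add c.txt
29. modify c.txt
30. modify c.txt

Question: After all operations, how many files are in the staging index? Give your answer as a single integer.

Answer: 2

Derivation:
After op 1 (modify b.txt): modified={b.txt} staged={none}
After op 2 (git add b.txt): modified={none} staged={b.txt}
After op 3 (modify b.txt): modified={b.txt} staged={b.txt}
After op 4 (modify b.txt): modified={b.txt} staged={b.txt}
After op 5 (git commit): modified={b.txt} staged={none}
After op 6 (git add b.txt): modified={none} staged={b.txt}
After op 7 (git reset b.txt): modified={b.txt} staged={none}
After op 8 (git add b.txt): modified={none} staged={b.txt}
After op 9 (git add d.txt): modified={none} staged={b.txt}
After op 10 (git reset b.txt): modified={b.txt} staged={none}
After op 11 (git add b.txt): modified={none} staged={b.txt}
After op 12 (modify b.txt): modified={b.txt} staged={b.txt}
After op 13 (git reset b.txt): modified={b.txt} staged={none}
After op 14 (modify c.txt): modified={b.txt, c.txt} staged={none}
After op 15 (modify a.txt): modified={a.txt, b.txt, c.txt} staged={none}
After op 16 (modify d.txt): modified={a.txt, b.txt, c.txt, d.txt} staged={none}
After op 17 (git add b.txt): modified={a.txt, c.txt, d.txt} staged={b.txt}
After op 18 (git add c.txt): modified={a.txt, d.txt} staged={b.txt, c.txt}
After op 19 (git reset c.txt): modified={a.txt, c.txt, d.txt} staged={b.txt}
After op 20 (modify b.txt): modified={a.txt, b.txt, c.txt, d.txt} staged={b.txt}
After op 21 (git reset b.txt): modified={a.txt, b.txt, c.txt, d.txt} staged={none}
After op 22 (git add b.txt): modified={a.txt, c.txt, d.txt} staged={b.txt}
After op 23 (modify b.txt): modified={a.txt, b.txt, c.txt, d.txt} staged={b.txt}
After op 24 (git add a.txt): modified={b.txt, c.txt, d.txt} staged={a.txt, b.txt}
After op 25 (modify a.txt): modified={a.txt, b.txt, c.txt, d.txt} staged={a.txt, b.txt}
After op 26 (git reset a.txt): modified={a.txt, b.txt, c.txt, d.txt} staged={b.txt}
After op 27 (git add c.txt): modified={a.txt, b.txt, d.txt} staged={b.txt, c.txt}
After op 28 (git add c.txt): modified={a.txt, b.txt, d.txt} staged={b.txt, c.txt}
After op 29 (modify c.txt): modified={a.txt, b.txt, c.txt, d.txt} staged={b.txt, c.txt}
After op 30 (modify c.txt): modified={a.txt, b.txt, c.txt, d.txt} staged={b.txt, c.txt}
Final staged set: {b.txt, c.txt} -> count=2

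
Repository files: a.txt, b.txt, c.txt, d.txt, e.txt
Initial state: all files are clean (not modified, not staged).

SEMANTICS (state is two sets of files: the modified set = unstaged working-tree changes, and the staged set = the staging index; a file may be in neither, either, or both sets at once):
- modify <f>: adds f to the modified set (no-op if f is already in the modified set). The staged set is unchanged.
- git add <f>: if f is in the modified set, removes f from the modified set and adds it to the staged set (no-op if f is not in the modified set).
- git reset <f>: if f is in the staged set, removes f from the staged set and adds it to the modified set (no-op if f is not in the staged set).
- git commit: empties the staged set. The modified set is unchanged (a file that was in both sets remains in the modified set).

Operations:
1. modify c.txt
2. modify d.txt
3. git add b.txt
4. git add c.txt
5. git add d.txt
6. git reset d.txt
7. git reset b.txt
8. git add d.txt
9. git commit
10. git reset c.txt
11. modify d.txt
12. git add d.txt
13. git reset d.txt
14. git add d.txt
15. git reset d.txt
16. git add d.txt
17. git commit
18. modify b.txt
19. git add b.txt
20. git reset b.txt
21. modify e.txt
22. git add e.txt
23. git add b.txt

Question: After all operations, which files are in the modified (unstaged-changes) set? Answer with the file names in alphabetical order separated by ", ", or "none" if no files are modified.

Answer: none

Derivation:
After op 1 (modify c.txt): modified={c.txt} staged={none}
After op 2 (modify d.txt): modified={c.txt, d.txt} staged={none}
After op 3 (git add b.txt): modified={c.txt, d.txt} staged={none}
After op 4 (git add c.txt): modified={d.txt} staged={c.txt}
After op 5 (git add d.txt): modified={none} staged={c.txt, d.txt}
After op 6 (git reset d.txt): modified={d.txt} staged={c.txt}
After op 7 (git reset b.txt): modified={d.txt} staged={c.txt}
After op 8 (git add d.txt): modified={none} staged={c.txt, d.txt}
After op 9 (git commit): modified={none} staged={none}
After op 10 (git reset c.txt): modified={none} staged={none}
After op 11 (modify d.txt): modified={d.txt} staged={none}
After op 12 (git add d.txt): modified={none} staged={d.txt}
After op 13 (git reset d.txt): modified={d.txt} staged={none}
After op 14 (git add d.txt): modified={none} staged={d.txt}
After op 15 (git reset d.txt): modified={d.txt} staged={none}
After op 16 (git add d.txt): modified={none} staged={d.txt}
After op 17 (git commit): modified={none} staged={none}
After op 18 (modify b.txt): modified={b.txt} staged={none}
After op 19 (git add b.txt): modified={none} staged={b.txt}
After op 20 (git reset b.txt): modified={b.txt} staged={none}
After op 21 (modify e.txt): modified={b.txt, e.txt} staged={none}
After op 22 (git add e.txt): modified={b.txt} staged={e.txt}
After op 23 (git add b.txt): modified={none} staged={b.txt, e.txt}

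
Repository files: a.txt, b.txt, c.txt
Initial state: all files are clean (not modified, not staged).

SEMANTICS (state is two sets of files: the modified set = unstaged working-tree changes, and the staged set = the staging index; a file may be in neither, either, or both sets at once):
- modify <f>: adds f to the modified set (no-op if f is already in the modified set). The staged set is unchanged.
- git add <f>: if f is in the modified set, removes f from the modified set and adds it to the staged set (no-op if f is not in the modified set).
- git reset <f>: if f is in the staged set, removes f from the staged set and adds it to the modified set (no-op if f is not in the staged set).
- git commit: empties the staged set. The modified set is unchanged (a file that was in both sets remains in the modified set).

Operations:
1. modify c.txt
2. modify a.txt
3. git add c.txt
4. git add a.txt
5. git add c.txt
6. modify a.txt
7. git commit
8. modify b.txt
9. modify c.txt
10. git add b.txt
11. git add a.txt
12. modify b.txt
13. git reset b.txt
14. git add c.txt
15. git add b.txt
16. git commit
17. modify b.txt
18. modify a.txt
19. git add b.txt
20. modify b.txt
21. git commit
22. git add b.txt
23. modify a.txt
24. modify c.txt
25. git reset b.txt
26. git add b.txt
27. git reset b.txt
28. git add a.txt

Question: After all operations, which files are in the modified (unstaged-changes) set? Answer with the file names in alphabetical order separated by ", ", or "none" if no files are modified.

Answer: b.txt, c.txt

Derivation:
After op 1 (modify c.txt): modified={c.txt} staged={none}
After op 2 (modify a.txt): modified={a.txt, c.txt} staged={none}
After op 3 (git add c.txt): modified={a.txt} staged={c.txt}
After op 4 (git add a.txt): modified={none} staged={a.txt, c.txt}
After op 5 (git add c.txt): modified={none} staged={a.txt, c.txt}
After op 6 (modify a.txt): modified={a.txt} staged={a.txt, c.txt}
After op 7 (git commit): modified={a.txt} staged={none}
After op 8 (modify b.txt): modified={a.txt, b.txt} staged={none}
After op 9 (modify c.txt): modified={a.txt, b.txt, c.txt} staged={none}
After op 10 (git add b.txt): modified={a.txt, c.txt} staged={b.txt}
After op 11 (git add a.txt): modified={c.txt} staged={a.txt, b.txt}
After op 12 (modify b.txt): modified={b.txt, c.txt} staged={a.txt, b.txt}
After op 13 (git reset b.txt): modified={b.txt, c.txt} staged={a.txt}
After op 14 (git add c.txt): modified={b.txt} staged={a.txt, c.txt}
After op 15 (git add b.txt): modified={none} staged={a.txt, b.txt, c.txt}
After op 16 (git commit): modified={none} staged={none}
After op 17 (modify b.txt): modified={b.txt} staged={none}
After op 18 (modify a.txt): modified={a.txt, b.txt} staged={none}
After op 19 (git add b.txt): modified={a.txt} staged={b.txt}
After op 20 (modify b.txt): modified={a.txt, b.txt} staged={b.txt}
After op 21 (git commit): modified={a.txt, b.txt} staged={none}
After op 22 (git add b.txt): modified={a.txt} staged={b.txt}
After op 23 (modify a.txt): modified={a.txt} staged={b.txt}
After op 24 (modify c.txt): modified={a.txt, c.txt} staged={b.txt}
After op 25 (git reset b.txt): modified={a.txt, b.txt, c.txt} staged={none}
After op 26 (git add b.txt): modified={a.txt, c.txt} staged={b.txt}
After op 27 (git reset b.txt): modified={a.txt, b.txt, c.txt} staged={none}
After op 28 (git add a.txt): modified={b.txt, c.txt} staged={a.txt}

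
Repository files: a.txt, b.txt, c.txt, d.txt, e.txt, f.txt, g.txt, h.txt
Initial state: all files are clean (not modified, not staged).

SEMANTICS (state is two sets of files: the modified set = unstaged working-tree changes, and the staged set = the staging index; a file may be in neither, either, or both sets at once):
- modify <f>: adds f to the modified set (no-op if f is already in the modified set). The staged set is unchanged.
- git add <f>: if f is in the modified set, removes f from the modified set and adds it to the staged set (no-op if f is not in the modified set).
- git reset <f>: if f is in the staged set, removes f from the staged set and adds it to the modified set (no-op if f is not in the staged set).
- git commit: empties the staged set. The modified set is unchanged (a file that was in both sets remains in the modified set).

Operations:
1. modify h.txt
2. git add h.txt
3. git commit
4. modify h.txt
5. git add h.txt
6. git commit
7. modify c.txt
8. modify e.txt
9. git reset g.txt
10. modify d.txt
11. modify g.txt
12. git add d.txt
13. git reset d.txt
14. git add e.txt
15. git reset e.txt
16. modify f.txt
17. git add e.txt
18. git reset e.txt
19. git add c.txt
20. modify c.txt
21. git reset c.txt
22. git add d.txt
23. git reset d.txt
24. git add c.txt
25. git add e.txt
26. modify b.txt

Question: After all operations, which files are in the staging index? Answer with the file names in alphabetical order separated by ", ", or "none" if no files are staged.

After op 1 (modify h.txt): modified={h.txt} staged={none}
After op 2 (git add h.txt): modified={none} staged={h.txt}
After op 3 (git commit): modified={none} staged={none}
After op 4 (modify h.txt): modified={h.txt} staged={none}
After op 5 (git add h.txt): modified={none} staged={h.txt}
After op 6 (git commit): modified={none} staged={none}
After op 7 (modify c.txt): modified={c.txt} staged={none}
After op 8 (modify e.txt): modified={c.txt, e.txt} staged={none}
After op 9 (git reset g.txt): modified={c.txt, e.txt} staged={none}
After op 10 (modify d.txt): modified={c.txt, d.txt, e.txt} staged={none}
After op 11 (modify g.txt): modified={c.txt, d.txt, e.txt, g.txt} staged={none}
After op 12 (git add d.txt): modified={c.txt, e.txt, g.txt} staged={d.txt}
After op 13 (git reset d.txt): modified={c.txt, d.txt, e.txt, g.txt} staged={none}
After op 14 (git add e.txt): modified={c.txt, d.txt, g.txt} staged={e.txt}
After op 15 (git reset e.txt): modified={c.txt, d.txt, e.txt, g.txt} staged={none}
After op 16 (modify f.txt): modified={c.txt, d.txt, e.txt, f.txt, g.txt} staged={none}
After op 17 (git add e.txt): modified={c.txt, d.txt, f.txt, g.txt} staged={e.txt}
After op 18 (git reset e.txt): modified={c.txt, d.txt, e.txt, f.txt, g.txt} staged={none}
After op 19 (git add c.txt): modified={d.txt, e.txt, f.txt, g.txt} staged={c.txt}
After op 20 (modify c.txt): modified={c.txt, d.txt, e.txt, f.txt, g.txt} staged={c.txt}
After op 21 (git reset c.txt): modified={c.txt, d.txt, e.txt, f.txt, g.txt} staged={none}
After op 22 (git add d.txt): modified={c.txt, e.txt, f.txt, g.txt} staged={d.txt}
After op 23 (git reset d.txt): modified={c.txt, d.txt, e.txt, f.txt, g.txt} staged={none}
After op 24 (git add c.txt): modified={d.txt, e.txt, f.txt, g.txt} staged={c.txt}
After op 25 (git add e.txt): modified={d.txt, f.txt, g.txt} staged={c.txt, e.txt}
After op 26 (modify b.txt): modified={b.txt, d.txt, f.txt, g.txt} staged={c.txt, e.txt}

Answer: c.txt, e.txt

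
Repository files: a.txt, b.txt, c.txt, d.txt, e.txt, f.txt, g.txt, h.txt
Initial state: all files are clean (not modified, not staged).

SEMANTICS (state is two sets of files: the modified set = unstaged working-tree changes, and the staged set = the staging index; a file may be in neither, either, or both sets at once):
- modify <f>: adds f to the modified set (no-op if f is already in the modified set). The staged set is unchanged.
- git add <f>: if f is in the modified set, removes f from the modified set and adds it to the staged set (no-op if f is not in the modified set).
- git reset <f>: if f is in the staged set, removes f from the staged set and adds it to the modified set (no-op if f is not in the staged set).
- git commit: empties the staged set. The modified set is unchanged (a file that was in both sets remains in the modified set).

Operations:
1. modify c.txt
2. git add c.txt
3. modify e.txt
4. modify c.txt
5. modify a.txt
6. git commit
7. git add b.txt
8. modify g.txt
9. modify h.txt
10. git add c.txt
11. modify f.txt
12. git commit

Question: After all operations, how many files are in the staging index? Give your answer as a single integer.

After op 1 (modify c.txt): modified={c.txt} staged={none}
After op 2 (git add c.txt): modified={none} staged={c.txt}
After op 3 (modify e.txt): modified={e.txt} staged={c.txt}
After op 4 (modify c.txt): modified={c.txt, e.txt} staged={c.txt}
After op 5 (modify a.txt): modified={a.txt, c.txt, e.txt} staged={c.txt}
After op 6 (git commit): modified={a.txt, c.txt, e.txt} staged={none}
After op 7 (git add b.txt): modified={a.txt, c.txt, e.txt} staged={none}
After op 8 (modify g.txt): modified={a.txt, c.txt, e.txt, g.txt} staged={none}
After op 9 (modify h.txt): modified={a.txt, c.txt, e.txt, g.txt, h.txt} staged={none}
After op 10 (git add c.txt): modified={a.txt, e.txt, g.txt, h.txt} staged={c.txt}
After op 11 (modify f.txt): modified={a.txt, e.txt, f.txt, g.txt, h.txt} staged={c.txt}
After op 12 (git commit): modified={a.txt, e.txt, f.txt, g.txt, h.txt} staged={none}
Final staged set: {none} -> count=0

Answer: 0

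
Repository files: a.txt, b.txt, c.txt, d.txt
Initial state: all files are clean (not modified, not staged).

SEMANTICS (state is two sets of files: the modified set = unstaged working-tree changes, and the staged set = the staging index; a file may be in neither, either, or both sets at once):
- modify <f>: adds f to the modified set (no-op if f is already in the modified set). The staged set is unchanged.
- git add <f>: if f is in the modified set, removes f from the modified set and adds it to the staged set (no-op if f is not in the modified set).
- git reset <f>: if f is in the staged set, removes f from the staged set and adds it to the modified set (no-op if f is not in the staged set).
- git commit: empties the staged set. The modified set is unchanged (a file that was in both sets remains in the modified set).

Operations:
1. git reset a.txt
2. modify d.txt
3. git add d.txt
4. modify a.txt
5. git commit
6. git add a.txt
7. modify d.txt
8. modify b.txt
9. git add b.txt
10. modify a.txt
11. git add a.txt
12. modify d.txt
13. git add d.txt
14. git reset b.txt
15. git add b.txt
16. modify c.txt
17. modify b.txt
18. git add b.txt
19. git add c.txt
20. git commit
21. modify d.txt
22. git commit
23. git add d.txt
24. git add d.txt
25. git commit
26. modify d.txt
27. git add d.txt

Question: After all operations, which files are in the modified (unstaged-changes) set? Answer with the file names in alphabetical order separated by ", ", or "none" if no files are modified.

Answer: none

Derivation:
After op 1 (git reset a.txt): modified={none} staged={none}
After op 2 (modify d.txt): modified={d.txt} staged={none}
After op 3 (git add d.txt): modified={none} staged={d.txt}
After op 4 (modify a.txt): modified={a.txt} staged={d.txt}
After op 5 (git commit): modified={a.txt} staged={none}
After op 6 (git add a.txt): modified={none} staged={a.txt}
After op 7 (modify d.txt): modified={d.txt} staged={a.txt}
After op 8 (modify b.txt): modified={b.txt, d.txt} staged={a.txt}
After op 9 (git add b.txt): modified={d.txt} staged={a.txt, b.txt}
After op 10 (modify a.txt): modified={a.txt, d.txt} staged={a.txt, b.txt}
After op 11 (git add a.txt): modified={d.txt} staged={a.txt, b.txt}
After op 12 (modify d.txt): modified={d.txt} staged={a.txt, b.txt}
After op 13 (git add d.txt): modified={none} staged={a.txt, b.txt, d.txt}
After op 14 (git reset b.txt): modified={b.txt} staged={a.txt, d.txt}
After op 15 (git add b.txt): modified={none} staged={a.txt, b.txt, d.txt}
After op 16 (modify c.txt): modified={c.txt} staged={a.txt, b.txt, d.txt}
After op 17 (modify b.txt): modified={b.txt, c.txt} staged={a.txt, b.txt, d.txt}
After op 18 (git add b.txt): modified={c.txt} staged={a.txt, b.txt, d.txt}
After op 19 (git add c.txt): modified={none} staged={a.txt, b.txt, c.txt, d.txt}
After op 20 (git commit): modified={none} staged={none}
After op 21 (modify d.txt): modified={d.txt} staged={none}
After op 22 (git commit): modified={d.txt} staged={none}
After op 23 (git add d.txt): modified={none} staged={d.txt}
After op 24 (git add d.txt): modified={none} staged={d.txt}
After op 25 (git commit): modified={none} staged={none}
After op 26 (modify d.txt): modified={d.txt} staged={none}
After op 27 (git add d.txt): modified={none} staged={d.txt}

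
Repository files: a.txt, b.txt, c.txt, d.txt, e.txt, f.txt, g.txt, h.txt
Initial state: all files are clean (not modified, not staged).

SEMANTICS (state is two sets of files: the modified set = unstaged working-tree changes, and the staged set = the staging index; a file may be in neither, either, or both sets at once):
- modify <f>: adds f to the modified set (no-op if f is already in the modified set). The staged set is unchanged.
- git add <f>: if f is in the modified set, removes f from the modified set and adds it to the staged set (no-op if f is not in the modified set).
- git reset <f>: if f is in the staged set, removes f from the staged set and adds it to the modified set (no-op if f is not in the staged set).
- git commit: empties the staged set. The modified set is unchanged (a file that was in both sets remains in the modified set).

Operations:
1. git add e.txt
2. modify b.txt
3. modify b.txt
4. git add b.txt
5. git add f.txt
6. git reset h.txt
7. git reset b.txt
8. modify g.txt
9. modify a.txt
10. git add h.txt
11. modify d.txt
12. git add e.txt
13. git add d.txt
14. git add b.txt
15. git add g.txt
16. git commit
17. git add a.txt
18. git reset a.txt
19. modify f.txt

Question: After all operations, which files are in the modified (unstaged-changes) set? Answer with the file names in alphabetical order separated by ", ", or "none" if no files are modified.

Answer: a.txt, f.txt

Derivation:
After op 1 (git add e.txt): modified={none} staged={none}
After op 2 (modify b.txt): modified={b.txt} staged={none}
After op 3 (modify b.txt): modified={b.txt} staged={none}
After op 4 (git add b.txt): modified={none} staged={b.txt}
After op 5 (git add f.txt): modified={none} staged={b.txt}
After op 6 (git reset h.txt): modified={none} staged={b.txt}
After op 7 (git reset b.txt): modified={b.txt} staged={none}
After op 8 (modify g.txt): modified={b.txt, g.txt} staged={none}
After op 9 (modify a.txt): modified={a.txt, b.txt, g.txt} staged={none}
After op 10 (git add h.txt): modified={a.txt, b.txt, g.txt} staged={none}
After op 11 (modify d.txt): modified={a.txt, b.txt, d.txt, g.txt} staged={none}
After op 12 (git add e.txt): modified={a.txt, b.txt, d.txt, g.txt} staged={none}
After op 13 (git add d.txt): modified={a.txt, b.txt, g.txt} staged={d.txt}
After op 14 (git add b.txt): modified={a.txt, g.txt} staged={b.txt, d.txt}
After op 15 (git add g.txt): modified={a.txt} staged={b.txt, d.txt, g.txt}
After op 16 (git commit): modified={a.txt} staged={none}
After op 17 (git add a.txt): modified={none} staged={a.txt}
After op 18 (git reset a.txt): modified={a.txt} staged={none}
After op 19 (modify f.txt): modified={a.txt, f.txt} staged={none}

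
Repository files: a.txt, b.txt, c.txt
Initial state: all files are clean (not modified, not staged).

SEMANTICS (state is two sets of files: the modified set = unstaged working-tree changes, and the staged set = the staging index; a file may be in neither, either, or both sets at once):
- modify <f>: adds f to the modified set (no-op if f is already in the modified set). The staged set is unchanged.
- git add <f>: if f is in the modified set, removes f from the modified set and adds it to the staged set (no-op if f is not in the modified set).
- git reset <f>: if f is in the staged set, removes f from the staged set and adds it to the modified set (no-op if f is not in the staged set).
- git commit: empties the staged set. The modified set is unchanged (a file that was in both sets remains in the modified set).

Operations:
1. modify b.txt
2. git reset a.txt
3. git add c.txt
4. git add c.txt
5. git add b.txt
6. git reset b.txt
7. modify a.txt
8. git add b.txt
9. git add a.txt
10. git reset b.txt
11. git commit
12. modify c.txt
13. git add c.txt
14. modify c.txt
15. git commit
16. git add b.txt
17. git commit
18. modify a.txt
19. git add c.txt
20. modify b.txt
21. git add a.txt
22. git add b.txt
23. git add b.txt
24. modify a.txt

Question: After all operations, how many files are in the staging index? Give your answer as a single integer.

After op 1 (modify b.txt): modified={b.txt} staged={none}
After op 2 (git reset a.txt): modified={b.txt} staged={none}
After op 3 (git add c.txt): modified={b.txt} staged={none}
After op 4 (git add c.txt): modified={b.txt} staged={none}
After op 5 (git add b.txt): modified={none} staged={b.txt}
After op 6 (git reset b.txt): modified={b.txt} staged={none}
After op 7 (modify a.txt): modified={a.txt, b.txt} staged={none}
After op 8 (git add b.txt): modified={a.txt} staged={b.txt}
After op 9 (git add a.txt): modified={none} staged={a.txt, b.txt}
After op 10 (git reset b.txt): modified={b.txt} staged={a.txt}
After op 11 (git commit): modified={b.txt} staged={none}
After op 12 (modify c.txt): modified={b.txt, c.txt} staged={none}
After op 13 (git add c.txt): modified={b.txt} staged={c.txt}
After op 14 (modify c.txt): modified={b.txt, c.txt} staged={c.txt}
After op 15 (git commit): modified={b.txt, c.txt} staged={none}
After op 16 (git add b.txt): modified={c.txt} staged={b.txt}
After op 17 (git commit): modified={c.txt} staged={none}
After op 18 (modify a.txt): modified={a.txt, c.txt} staged={none}
After op 19 (git add c.txt): modified={a.txt} staged={c.txt}
After op 20 (modify b.txt): modified={a.txt, b.txt} staged={c.txt}
After op 21 (git add a.txt): modified={b.txt} staged={a.txt, c.txt}
After op 22 (git add b.txt): modified={none} staged={a.txt, b.txt, c.txt}
After op 23 (git add b.txt): modified={none} staged={a.txt, b.txt, c.txt}
After op 24 (modify a.txt): modified={a.txt} staged={a.txt, b.txt, c.txt}
Final staged set: {a.txt, b.txt, c.txt} -> count=3

Answer: 3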